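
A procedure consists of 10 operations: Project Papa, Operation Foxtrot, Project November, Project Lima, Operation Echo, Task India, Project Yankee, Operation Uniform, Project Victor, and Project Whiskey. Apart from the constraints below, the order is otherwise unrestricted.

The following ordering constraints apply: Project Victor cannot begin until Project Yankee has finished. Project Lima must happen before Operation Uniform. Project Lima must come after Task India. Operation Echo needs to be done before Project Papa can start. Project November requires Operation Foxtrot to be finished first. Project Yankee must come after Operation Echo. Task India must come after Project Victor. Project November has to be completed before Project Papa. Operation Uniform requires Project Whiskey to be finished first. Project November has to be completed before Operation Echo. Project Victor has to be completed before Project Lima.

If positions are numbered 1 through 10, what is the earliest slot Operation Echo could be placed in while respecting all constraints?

3

Every operation that must precede Operation Echo has to come before it. Tracing all chains that end at Operation Echo, those operations are: Operation Foxtrot, Project November — 2 in total.
With 2 mandatory predecessors, the earliest Operation Echo can sit is position 2+1 = 3, and placing just those 2 first achieves it.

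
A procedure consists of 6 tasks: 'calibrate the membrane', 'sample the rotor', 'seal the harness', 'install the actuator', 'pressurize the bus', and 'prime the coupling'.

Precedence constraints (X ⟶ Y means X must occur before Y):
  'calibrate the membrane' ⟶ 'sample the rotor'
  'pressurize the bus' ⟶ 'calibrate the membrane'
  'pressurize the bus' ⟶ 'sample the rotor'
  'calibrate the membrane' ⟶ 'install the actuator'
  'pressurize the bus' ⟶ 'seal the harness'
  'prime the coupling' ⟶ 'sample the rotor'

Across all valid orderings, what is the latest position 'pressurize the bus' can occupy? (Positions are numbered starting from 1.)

2

Following every chain forward from 'pressurize the bus', the tasks that must come later are 'calibrate the membrane', 'sample the rotor', 'seal the harness', 'install the actuator' — 4 of them.
So at least 4 tasks follow 'pressurize the bus', putting 'pressurize the bus' no later than position 2. That position is achievable by scheduling everything else first.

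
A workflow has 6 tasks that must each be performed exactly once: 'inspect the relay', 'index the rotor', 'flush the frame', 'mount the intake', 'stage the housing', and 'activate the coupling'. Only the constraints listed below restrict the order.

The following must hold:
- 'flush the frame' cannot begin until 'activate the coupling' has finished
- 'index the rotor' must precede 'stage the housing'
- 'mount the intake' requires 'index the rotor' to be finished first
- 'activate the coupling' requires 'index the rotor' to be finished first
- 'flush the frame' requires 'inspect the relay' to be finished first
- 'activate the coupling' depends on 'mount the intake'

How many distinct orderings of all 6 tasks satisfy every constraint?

19

2 tasks have no prerequisites ('inspect the relay', 'index the rotor'), so any of them could come first.
Systematically extending each partial ordering one task at a time and counting, there are 19 complete orderings.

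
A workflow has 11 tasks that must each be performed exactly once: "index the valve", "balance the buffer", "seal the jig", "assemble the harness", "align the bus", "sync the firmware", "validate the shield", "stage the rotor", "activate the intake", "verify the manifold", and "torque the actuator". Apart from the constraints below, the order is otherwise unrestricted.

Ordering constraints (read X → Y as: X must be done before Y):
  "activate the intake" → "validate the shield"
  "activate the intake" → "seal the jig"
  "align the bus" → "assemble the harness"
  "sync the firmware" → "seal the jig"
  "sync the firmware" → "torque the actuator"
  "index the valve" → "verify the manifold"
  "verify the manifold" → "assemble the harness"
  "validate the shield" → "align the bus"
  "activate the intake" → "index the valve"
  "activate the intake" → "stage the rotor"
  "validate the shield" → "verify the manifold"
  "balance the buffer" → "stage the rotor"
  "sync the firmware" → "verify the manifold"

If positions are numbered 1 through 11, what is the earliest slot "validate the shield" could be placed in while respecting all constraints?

2

The only task forced before "validate the shield" (directly or transitively) is "activate the intake".
So at minimum 1 task comes before "validate the shield", putting "validate the shield" no earlier than position 2. That position is achievable by scheduling exactly that predecessor first.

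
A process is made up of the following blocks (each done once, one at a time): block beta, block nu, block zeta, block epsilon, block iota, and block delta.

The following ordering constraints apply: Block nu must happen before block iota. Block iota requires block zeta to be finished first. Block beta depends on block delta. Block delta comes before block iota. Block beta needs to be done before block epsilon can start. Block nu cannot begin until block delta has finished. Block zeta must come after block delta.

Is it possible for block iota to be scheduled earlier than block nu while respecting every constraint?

Following block nu → block iota, block nu must precede block iota in every valid ordering.
So no valid ordering can have block iota before block nu.

No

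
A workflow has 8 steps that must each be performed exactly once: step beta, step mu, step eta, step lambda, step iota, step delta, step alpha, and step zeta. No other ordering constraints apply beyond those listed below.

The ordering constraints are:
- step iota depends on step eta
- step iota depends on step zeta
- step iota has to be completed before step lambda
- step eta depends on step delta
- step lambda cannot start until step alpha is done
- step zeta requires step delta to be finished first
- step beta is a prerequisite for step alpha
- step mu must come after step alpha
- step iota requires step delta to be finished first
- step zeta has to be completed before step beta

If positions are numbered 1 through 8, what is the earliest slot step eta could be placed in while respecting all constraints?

2

Working backwards through the constraints from step eta, its only required predecessor is step delta.
With 1 mandatory predecessor, the earliest step eta can sit is position 1+1 = 2, and placing just that one first achieves it.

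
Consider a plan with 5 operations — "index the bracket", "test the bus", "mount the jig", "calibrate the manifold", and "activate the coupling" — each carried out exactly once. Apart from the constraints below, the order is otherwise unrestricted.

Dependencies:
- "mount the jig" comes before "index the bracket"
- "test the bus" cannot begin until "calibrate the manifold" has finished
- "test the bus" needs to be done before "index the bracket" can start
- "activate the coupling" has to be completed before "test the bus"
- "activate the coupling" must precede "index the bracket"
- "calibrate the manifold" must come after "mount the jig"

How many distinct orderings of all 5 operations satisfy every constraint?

2 operations have no prerequisites ("mount the jig", "activate the coupling"), so any of them could come first.
Systematically extending each partial ordering one operation at a time and counting, there are 3 complete orderings.

3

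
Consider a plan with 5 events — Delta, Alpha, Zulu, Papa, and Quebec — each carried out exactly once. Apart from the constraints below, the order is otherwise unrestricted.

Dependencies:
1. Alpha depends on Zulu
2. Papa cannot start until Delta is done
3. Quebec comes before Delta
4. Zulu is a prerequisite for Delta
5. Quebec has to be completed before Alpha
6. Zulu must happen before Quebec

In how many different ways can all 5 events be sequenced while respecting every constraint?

3

Only Zulu has no prerequisites, so it must go first.
Counting all ways to extend the partial order to a total order gives 3.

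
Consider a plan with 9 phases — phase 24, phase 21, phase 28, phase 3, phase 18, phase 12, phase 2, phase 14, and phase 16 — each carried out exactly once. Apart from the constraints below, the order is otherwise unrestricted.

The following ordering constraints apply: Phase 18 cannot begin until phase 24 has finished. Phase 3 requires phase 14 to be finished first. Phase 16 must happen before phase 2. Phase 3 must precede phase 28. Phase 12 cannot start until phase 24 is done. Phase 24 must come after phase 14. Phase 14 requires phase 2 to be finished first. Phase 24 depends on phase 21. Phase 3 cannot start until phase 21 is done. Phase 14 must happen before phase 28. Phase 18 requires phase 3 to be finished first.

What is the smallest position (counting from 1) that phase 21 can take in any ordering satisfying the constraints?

No constraint forces any other phase before phase 21, so it can be placed first.

1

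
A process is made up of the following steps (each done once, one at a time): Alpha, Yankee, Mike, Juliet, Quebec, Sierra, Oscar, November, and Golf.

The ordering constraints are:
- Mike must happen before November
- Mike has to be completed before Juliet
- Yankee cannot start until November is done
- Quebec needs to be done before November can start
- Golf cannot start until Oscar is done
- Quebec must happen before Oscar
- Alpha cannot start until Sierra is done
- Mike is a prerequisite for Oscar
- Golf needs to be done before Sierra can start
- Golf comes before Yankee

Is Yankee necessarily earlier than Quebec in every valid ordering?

In fact the dependencies run the other way: Quebec → November → Yankee.
So Yankee never precedes Quebec.

No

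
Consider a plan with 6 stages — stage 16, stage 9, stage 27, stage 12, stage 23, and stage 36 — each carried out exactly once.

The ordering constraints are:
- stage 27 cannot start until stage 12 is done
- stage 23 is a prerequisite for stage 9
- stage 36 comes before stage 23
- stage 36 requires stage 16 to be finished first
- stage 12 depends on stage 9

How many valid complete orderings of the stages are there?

Stage 16 is the only stage with nothing required before it, so every ordering starts there.
Continuing from there, at each step only one stage has all its prerequisites placed, so the ordering is fully determined — there is exactly 1.

1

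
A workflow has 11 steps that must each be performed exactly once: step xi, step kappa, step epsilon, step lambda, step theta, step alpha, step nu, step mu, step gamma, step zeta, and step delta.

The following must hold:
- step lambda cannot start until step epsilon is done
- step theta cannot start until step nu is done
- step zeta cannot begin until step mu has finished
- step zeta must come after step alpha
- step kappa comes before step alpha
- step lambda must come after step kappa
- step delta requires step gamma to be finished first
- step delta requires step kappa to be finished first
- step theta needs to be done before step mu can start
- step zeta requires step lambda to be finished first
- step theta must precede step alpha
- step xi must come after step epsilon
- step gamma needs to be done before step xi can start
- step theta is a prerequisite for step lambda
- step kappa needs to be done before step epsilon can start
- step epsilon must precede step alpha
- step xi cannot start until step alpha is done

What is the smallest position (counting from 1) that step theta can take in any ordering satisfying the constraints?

The only step forced before step theta (directly or transitively) is step nu.
So at minimum 1 step comes before step theta, putting step theta no earlier than position 2. That position is achievable by scheduling exactly that predecessor first.

2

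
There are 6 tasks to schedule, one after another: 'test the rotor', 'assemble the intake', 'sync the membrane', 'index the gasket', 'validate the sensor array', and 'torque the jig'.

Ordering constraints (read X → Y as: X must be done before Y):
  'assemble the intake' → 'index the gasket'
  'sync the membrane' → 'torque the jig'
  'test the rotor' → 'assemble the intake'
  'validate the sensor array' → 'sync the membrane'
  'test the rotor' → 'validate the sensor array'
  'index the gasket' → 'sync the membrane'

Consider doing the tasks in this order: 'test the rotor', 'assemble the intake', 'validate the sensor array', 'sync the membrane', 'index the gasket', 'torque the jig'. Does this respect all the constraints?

Here 'index the gasket' comes after 'sync the membrane'.
That contradicts the constraint that 'index the gasket' must precede 'sync the membrane'.

No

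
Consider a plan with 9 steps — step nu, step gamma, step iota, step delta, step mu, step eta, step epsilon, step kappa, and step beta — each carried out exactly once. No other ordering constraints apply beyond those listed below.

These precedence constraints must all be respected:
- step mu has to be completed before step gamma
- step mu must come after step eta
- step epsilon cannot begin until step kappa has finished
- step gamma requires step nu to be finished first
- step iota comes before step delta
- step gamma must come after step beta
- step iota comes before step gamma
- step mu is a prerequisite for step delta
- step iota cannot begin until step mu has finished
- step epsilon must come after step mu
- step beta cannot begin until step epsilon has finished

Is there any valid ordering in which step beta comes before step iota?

Nothing in the constraints forces step iota before step beta — there is no chain from step iota to step beta.
That means at least one valid schedule has step beta before step iota.

Yes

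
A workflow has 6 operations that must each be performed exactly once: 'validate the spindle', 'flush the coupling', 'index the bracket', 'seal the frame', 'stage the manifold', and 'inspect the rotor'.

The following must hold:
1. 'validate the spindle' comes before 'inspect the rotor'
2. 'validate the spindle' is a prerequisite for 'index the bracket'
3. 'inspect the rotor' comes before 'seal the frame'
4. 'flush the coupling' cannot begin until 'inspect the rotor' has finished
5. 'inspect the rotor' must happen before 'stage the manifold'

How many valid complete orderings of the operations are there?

Only 'validate the spindle' has no prerequisites, so it must go first.
Enumerating by repeatedly choosing an available operation (one whose prerequisites are all placed) gives 30 distinct complete orderings.

30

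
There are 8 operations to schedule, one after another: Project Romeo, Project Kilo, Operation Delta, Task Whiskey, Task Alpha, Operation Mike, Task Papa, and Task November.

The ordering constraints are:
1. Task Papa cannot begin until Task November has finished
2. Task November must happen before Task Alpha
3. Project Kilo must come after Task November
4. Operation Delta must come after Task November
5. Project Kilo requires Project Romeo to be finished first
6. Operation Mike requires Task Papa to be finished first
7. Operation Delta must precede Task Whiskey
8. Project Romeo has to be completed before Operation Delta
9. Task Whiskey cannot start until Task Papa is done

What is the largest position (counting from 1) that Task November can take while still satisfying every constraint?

2

Every operation that must follow Task November has to come after it. Tracing all chains starting from Task November, those operations are: Project Kilo, Operation Delta, Task Whiskey, Task Alpha, Operation Mike, Task Papa — 6 in total.
With 6 mandatory successors out of 8 operations total, the latest slot for Task November is 8−6 = 2, and it's reachable by doing all non-successors before Task November.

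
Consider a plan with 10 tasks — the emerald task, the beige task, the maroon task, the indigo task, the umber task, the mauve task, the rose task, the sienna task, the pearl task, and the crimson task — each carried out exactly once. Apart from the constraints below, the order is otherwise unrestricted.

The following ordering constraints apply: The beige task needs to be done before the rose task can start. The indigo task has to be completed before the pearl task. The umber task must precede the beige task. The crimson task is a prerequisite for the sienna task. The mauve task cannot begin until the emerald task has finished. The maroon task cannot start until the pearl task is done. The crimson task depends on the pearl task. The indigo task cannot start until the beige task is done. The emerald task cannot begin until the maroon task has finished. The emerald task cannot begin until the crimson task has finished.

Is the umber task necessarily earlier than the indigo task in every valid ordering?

Yes

Following the dependencies: the umber task → the beige task → the indigo task.
Hence the umber task necessarily comes before the indigo task.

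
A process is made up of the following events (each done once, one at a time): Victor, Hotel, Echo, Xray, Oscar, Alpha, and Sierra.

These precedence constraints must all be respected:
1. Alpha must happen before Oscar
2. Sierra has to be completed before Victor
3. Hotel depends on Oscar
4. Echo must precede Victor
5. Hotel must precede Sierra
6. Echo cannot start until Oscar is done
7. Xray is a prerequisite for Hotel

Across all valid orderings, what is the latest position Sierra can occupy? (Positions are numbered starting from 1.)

6

The only event forced after Sierra (directly or by a chain) is Victor.
So at least 1 event follows Sierra, putting Sierra no later than position 6. That position is achievable by scheduling everything else first.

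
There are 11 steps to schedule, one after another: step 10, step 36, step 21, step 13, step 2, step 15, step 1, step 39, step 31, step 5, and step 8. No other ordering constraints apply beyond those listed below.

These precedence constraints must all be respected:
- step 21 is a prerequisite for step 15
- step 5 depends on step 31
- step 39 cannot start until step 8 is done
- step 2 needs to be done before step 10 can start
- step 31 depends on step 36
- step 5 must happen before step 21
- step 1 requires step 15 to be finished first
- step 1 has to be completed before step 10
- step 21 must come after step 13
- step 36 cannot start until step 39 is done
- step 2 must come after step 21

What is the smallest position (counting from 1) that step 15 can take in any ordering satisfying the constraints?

The steps that are forced before step 15, directly or transitively, are step 36, step 21, step 13, step 39, step 31, step 5, step 8. That's 7 steps.
So at minimum 7 steps come before step 15, putting step 15 no earlier than position 8. That position is achievable by scheduling exactly those predecessors first.

8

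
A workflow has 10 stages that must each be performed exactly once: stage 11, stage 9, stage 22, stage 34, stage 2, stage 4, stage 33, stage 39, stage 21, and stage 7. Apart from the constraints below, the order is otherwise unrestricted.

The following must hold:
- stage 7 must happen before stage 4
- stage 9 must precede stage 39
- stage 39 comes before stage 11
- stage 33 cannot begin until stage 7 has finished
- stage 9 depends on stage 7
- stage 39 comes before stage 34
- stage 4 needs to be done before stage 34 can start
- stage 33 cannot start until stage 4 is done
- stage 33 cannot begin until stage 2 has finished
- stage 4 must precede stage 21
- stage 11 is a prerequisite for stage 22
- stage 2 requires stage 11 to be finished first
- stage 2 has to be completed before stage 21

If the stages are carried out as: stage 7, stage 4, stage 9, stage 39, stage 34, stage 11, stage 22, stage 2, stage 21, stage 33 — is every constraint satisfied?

Yes

Checking each listed constraint against this order: for instance, stage 7 is in position 1 and stage 33 in position 10, so that constraint holds — and the remaining constraints check out the same way.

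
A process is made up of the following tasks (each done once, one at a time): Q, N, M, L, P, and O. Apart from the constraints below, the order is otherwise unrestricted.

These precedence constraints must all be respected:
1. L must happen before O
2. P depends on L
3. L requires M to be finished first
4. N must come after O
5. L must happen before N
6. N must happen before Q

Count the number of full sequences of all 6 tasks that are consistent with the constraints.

M is the only task with nothing required before it, so every ordering starts there.
Enumerating by repeatedly choosing an available task (one whose prerequisites are all placed) gives 4 distinct complete orderings.

4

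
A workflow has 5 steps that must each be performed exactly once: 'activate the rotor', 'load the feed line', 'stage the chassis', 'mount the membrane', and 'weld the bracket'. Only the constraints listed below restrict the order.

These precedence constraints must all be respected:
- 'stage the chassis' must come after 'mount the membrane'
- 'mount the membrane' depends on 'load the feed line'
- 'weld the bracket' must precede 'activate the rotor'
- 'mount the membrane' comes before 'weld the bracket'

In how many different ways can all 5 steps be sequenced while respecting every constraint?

3

Only 'load the feed line' has no prerequisites, so it must go first.
Systematically extending each partial ordering one step at a time and counting, there are 3 complete orderings.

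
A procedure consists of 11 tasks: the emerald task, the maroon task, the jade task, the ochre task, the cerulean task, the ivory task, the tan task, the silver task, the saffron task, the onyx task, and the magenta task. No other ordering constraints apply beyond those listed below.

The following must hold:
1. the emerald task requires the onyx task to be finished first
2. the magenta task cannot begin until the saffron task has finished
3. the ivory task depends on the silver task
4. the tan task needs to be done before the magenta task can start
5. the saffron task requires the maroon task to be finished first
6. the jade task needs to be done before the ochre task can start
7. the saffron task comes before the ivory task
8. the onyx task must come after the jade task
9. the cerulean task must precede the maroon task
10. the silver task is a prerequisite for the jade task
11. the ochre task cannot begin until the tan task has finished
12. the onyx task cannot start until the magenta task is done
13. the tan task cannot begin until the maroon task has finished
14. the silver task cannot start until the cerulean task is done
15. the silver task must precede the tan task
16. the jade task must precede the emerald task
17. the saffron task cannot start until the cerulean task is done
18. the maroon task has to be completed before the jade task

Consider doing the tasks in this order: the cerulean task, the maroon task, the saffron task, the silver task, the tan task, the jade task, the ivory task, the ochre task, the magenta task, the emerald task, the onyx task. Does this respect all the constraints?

No

The sequence places the emerald task ahead of the onyx task.
That contradicts the constraint that the onyx task must precede the emerald task.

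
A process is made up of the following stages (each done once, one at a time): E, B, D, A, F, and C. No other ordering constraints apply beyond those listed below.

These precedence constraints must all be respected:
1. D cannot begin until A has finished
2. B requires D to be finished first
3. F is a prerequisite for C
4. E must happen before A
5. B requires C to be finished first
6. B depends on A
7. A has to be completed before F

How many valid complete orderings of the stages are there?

E is the only stage with nothing required before it, so every ordering starts there.
Enumerating by repeatedly choosing an available stage (one whose prerequisites are all placed) gives 3 distinct complete orderings.

3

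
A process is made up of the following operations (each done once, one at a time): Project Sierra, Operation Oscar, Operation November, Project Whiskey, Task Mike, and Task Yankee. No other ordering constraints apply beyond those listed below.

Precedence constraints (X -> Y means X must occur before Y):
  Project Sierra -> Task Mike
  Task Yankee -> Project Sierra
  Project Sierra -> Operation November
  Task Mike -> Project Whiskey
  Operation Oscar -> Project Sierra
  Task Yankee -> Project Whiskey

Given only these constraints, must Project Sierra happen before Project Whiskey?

Chaining the stated constraints: Project Sierra → Task Mike → Project Whiskey.
That forces Project Sierra before Project Whiskey in every valid schedule.

Yes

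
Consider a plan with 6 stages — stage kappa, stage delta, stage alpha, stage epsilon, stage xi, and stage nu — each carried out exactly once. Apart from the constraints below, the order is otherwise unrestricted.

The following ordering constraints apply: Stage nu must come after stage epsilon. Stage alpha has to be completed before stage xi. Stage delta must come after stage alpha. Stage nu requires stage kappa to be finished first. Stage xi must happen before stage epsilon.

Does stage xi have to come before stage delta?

No

Nothing in the constraints links stage xi and stage delta; they are unordered relative to each other.
A valid ordering placing stage delta before stage xi exists, so the answer is no.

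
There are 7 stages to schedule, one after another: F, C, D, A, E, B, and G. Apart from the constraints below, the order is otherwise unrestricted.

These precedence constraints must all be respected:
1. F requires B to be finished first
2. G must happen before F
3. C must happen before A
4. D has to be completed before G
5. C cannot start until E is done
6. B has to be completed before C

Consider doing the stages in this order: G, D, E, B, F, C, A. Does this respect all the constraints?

In the proposed order, G appears before D.
But one of the constraints requires D before G, so this ordering violates it.

No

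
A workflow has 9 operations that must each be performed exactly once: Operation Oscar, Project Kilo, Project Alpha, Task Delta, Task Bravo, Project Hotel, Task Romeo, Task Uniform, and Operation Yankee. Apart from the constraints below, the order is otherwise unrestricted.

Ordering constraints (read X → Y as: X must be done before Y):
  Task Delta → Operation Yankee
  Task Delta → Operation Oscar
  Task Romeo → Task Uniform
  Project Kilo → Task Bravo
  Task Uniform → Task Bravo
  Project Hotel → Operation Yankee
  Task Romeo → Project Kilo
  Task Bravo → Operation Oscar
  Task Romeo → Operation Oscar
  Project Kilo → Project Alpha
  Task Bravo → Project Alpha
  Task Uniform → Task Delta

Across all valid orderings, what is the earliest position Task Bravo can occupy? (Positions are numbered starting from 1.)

4

Every operation that must precede Task Bravo has to come before it. Tracing all chains that end at Task Bravo, those operations are: Project Kilo, Task Romeo, Task Uniform — 3 in total.
With 3 mandatory predecessors, the earliest Task Bravo can sit is position 3+1 = 4, and placing just those 3 first achieves it.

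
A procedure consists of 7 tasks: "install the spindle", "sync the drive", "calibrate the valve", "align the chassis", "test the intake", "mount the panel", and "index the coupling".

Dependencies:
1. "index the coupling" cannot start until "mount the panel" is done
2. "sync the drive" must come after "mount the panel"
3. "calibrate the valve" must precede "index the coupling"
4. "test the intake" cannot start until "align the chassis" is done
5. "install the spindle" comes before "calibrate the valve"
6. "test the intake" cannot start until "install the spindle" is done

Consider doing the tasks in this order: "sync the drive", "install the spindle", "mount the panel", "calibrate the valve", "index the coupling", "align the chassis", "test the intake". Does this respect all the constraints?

No

In the proposed order, "sync the drive" appears before "mount the panel".
That contradicts the constraint that "mount the panel" must precede "sync the drive".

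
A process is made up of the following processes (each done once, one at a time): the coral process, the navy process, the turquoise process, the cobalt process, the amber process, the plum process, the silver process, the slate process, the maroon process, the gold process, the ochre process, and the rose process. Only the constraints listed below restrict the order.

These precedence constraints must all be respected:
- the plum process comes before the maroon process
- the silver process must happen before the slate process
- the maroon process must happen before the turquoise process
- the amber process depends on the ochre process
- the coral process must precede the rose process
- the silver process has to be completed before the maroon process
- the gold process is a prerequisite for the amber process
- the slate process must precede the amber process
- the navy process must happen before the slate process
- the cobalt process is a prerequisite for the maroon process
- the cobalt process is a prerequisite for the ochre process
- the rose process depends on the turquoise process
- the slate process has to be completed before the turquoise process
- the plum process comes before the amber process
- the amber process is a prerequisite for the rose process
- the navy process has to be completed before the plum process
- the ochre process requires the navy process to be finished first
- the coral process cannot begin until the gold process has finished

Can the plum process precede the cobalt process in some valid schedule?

No chain of constraints runs from the cobalt process to the plum process, so the cobalt process is not required to come first.
That means at least one valid schedule has the plum process before the cobalt process.

Yes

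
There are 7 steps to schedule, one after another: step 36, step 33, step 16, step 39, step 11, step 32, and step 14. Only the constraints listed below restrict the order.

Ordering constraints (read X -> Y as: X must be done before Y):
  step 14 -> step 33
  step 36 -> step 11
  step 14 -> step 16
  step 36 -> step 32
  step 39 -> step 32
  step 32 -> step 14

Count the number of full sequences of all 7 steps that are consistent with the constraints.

The steps with no prerequisites are step 36, step 39; any of them can be placed first.
Enumerating by repeatedly choosing an available step (one whose prerequisites are all placed) gives 22 distinct complete orderings.

22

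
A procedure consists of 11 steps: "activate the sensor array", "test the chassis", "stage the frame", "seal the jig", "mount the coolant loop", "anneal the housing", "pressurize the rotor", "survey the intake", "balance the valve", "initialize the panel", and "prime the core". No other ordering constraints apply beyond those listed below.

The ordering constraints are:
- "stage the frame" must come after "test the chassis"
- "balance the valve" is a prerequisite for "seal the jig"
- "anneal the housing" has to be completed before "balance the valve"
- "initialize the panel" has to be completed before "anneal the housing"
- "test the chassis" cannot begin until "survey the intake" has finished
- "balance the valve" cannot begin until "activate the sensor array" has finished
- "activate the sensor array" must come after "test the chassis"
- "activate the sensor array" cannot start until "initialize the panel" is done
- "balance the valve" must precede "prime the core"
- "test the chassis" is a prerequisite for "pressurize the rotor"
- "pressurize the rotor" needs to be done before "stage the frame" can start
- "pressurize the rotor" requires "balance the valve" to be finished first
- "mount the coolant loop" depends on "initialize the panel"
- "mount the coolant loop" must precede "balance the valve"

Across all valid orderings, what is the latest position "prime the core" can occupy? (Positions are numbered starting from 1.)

11

No constraint forces any step after "prime the core", so it can be placed last, in position 11.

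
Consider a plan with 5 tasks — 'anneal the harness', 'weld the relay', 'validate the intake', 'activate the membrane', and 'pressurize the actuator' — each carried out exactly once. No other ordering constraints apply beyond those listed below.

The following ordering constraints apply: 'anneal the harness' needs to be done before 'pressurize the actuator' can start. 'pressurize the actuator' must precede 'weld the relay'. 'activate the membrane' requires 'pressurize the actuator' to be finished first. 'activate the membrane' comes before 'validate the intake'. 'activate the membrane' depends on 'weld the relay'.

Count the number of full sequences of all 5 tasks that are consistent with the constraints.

'anneal the harness' is the only task with nothing required before it, so every ordering starts there.
Continuing from there, at each step only one task has all its prerequisites placed, so the ordering is fully determined — there is exactly 1.

1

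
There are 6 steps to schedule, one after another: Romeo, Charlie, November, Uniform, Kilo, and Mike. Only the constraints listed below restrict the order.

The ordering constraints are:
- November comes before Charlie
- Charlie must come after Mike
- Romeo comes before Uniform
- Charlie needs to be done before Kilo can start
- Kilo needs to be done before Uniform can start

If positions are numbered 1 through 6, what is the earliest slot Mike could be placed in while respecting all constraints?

1

Nothing is required before Mike; it can be the very first step.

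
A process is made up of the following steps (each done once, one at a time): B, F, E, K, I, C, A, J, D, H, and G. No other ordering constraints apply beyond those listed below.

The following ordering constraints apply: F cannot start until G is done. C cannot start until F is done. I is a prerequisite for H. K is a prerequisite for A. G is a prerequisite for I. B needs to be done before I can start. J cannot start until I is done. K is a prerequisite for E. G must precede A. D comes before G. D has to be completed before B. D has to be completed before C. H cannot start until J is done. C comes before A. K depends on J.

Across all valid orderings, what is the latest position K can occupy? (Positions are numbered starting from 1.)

9

The steps that are forced after K, directly or by a chain of constraints, are E, A. That's 2 steps.
With 2 mandatory successors out of 11 steps total, the latest slot for K is 11−2 = 9, and it's reachable by doing all non-successors before K.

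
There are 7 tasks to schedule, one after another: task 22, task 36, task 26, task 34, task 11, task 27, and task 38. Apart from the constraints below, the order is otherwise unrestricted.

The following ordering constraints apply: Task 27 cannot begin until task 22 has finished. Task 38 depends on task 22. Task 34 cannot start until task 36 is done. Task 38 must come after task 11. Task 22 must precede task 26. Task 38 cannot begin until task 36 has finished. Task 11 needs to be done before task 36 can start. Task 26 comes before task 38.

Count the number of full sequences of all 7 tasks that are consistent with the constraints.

82

The tasks with no prerequisites are task 22, task 11; any of them can be placed first.
Counting all ways to extend the partial order to a total order gives 82.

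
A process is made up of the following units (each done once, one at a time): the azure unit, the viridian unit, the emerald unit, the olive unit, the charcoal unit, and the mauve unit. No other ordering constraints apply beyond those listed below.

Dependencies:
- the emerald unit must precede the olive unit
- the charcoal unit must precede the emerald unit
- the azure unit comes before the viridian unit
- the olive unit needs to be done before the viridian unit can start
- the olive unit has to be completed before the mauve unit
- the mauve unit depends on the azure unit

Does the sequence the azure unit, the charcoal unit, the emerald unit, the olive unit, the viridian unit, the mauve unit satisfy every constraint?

Every stated constraint is respected: the azure unit sits at position 1, ahead of the mauve unit at position 6, and each of the other listed pairs likewise has the predecessor earlier in the sequence.

Yes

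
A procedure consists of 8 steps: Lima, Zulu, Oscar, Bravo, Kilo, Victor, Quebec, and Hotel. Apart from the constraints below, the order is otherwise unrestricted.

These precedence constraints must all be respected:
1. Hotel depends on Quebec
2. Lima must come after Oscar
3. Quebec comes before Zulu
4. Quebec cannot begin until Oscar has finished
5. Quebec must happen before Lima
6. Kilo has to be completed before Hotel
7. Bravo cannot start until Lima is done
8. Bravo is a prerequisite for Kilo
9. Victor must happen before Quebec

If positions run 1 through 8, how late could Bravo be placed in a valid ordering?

Every step that must follow Bravo has to come after it. Tracing all chains starting from Bravo, those steps are: Kilo, Hotel — 2 in total.
With 2 mandatory successors out of 8 steps total, the latest slot for Bravo is 8−2 = 6, and it's reachable by doing all non-successors before Bravo.

6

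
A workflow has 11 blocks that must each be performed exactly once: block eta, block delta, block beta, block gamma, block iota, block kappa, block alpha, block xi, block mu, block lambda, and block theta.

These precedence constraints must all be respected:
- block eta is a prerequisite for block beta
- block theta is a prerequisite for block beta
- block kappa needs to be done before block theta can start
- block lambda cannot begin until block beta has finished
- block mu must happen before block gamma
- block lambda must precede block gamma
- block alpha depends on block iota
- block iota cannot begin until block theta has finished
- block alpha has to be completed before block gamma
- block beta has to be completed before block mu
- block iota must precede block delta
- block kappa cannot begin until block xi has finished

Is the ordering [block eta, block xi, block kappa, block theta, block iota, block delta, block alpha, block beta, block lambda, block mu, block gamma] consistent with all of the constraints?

Yes

Every stated constraint is respected: block eta sits at position 1, ahead of block beta at position 8, and each of the other listed pairs likewise has the predecessor earlier in the sequence.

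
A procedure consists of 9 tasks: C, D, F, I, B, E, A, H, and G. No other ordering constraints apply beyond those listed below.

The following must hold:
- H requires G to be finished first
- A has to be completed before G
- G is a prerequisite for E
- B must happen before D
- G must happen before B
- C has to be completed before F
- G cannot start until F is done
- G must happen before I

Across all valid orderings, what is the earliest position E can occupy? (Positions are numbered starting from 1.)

5

The tasks that are forced before E, directly or transitively, are C, F, A, G. That's 4 tasks.
With 4 mandatory predecessors, the earliest E can sit is position 4+1 = 5, and placing just those 4 first achieves it.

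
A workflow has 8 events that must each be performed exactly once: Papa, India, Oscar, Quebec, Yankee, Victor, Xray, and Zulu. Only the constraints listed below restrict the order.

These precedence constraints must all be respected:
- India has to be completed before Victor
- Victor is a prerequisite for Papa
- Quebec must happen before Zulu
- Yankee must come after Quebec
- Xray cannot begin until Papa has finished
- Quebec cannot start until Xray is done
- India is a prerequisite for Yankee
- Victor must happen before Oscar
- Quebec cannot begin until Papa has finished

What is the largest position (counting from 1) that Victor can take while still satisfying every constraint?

Following every chain forward from Victor, the events that must come later are Papa, Oscar, Quebec, Yankee, Xray, Zulu — 6 of them.
So at least 6 events follow Victor, putting Victor no later than position 2. That position is achievable by scheduling everything else first.

2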